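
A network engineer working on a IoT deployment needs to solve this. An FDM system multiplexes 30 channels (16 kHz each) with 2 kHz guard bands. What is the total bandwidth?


Given: 30 channels, 16 kHz each, guard = 2 kHz
Channel bandwidth = 30 * 16 = 480 kHz
Guard bands = 29 gaps * 2 kHz = 58 kHz
Total = 480 + 58 = 538 kHz

538


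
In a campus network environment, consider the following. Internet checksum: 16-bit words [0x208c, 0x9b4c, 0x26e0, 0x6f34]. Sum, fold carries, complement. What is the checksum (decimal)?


Given words: [0x208c, 0x9b4c, 0x26e0, 0x6f34]
Step 1: Sum all words
Raw sum = 8332 + 39756 + 9952 + 28468 = 86508
Step 2: Fold carry: (20972 + 1) = 20973
One's complement = ~20973 & 0xFFFF = 44562

44562


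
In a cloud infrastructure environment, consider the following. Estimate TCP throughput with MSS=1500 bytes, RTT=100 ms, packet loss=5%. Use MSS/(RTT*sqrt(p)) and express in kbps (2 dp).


Given: MSS = 1500 bytes, RTT = 100 ms, loss = 5%
RTT in seconds = 100 / 1000 = 0.1
Loss rate = 5% = 0.05
sqrt(loss) = sqrt(0.05) = 0.223606797750
Throughput (bytes/s) = 1500 / (0.1 * 0.223606797750) = 67082.0393
Throughput (kbps) = 67082.0393 * 8 / 1000 = 536.656315 -> 536.66 kbps (2 dp)

536.66


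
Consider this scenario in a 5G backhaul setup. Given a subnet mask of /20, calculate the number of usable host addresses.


Given: subnet mask /20
Host bits = 32 - 20 = 12
Total addresses = 2^12 = 4096
Usable hosts = 4096 - 2 (network + broadcast) = 4094

4094


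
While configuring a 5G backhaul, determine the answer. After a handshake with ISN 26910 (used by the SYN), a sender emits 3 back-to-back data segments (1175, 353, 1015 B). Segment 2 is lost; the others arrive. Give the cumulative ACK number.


SYN uses sequence number 26910; first data byte = ISN + 1 = 26911.
Segment 1: SEQ = 26911, len = 1175 B, covers [26911, 28085]
Segment 2: SEQ = 28086, len = 353 B, covers [28086, 28438] [LOST]
Segment 3: SEQ = 28439, len = 1015 B, covers [28439, 29453]
In-order data received: bytes [26911, 28085] (segments 1..1).
Segment 2 missing -> gap begins at byte 28086; later segments buffered out of order.
Cumulative ACK = next expected in-order byte = 26911 + 1175 = 28086

28086


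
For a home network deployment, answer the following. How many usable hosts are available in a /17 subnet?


Given: subnet mask /17
Host bits = 32 - 17 = 15
Total addresses = 2^15 = 32768
Usable hosts = 32768 - 2 (network + broadcast) = 32766

32766


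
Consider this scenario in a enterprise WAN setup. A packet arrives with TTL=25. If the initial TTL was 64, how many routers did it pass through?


Given: initial TTL = 64, received TTL = 25
Hops = initial TTL - received TTL
Hops = 64 - 25 = 39

39


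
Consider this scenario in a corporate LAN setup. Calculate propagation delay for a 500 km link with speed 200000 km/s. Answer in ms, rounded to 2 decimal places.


Given: distance = 500 km, speed = 200000 km/s
Delay = distance / speed = 500 / 200000 seconds
Delay in ms = 500 * 1000 / 200000
Delay = 2.5000 ms
Rounded to 2 dp = 2.50 ms

2.50


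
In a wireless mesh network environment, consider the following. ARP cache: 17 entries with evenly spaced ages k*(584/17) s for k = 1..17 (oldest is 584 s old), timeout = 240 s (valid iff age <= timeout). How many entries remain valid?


Ages are k * 584/17 s for k = 1..17 (spacing = 34.3529 s).
Entry k is valid iff k * 584/17 <= 240 iff k <= 17 * 240 / 584 = 6.9863
n_valid = floor(6.9863) = 6
(n_stale = 17 - 6 = 11)

6


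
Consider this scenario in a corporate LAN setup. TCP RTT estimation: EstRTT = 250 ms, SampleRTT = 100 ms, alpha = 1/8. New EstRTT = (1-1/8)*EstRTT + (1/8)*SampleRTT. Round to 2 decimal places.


Given: EstRTT = 250 ms, SampleRTT = 100 ms, alpha = 1/8
New EstRTT = (1 - alpha) * EstRTT + alpha * SampleRTT
(7/8) * 250 = 218.75
(1/8) * 100 = 12.5
New EstRTT = 218.75 + 12.5 = 231.25 ms -> 231.25 ms (2 dp)

231.25


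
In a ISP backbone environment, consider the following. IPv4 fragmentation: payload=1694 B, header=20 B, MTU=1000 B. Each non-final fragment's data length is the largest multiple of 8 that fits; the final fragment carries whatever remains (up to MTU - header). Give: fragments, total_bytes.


Max data per non-final fragment = floor((MTU - header)/8)*8 = floor((1000 - 20)/8)*8 = floor(980/8)*8 = 976 B
Final fragment needs no 8-byte alignment: it can carry up to MTU - header = 980 B
Non-final fragments needed = ceil((payload - 980) / 976) = ceil(714/976) = ceil(0.7316) = 1
Number of fragments = 1 + 1 = 2
Fragment sizes (data): 1 * 976 B + 718 B (last, 718 <= 980 OK)
Total bytes sent = payload + n_frags * header = 1694 + 2*20 = 1694 + 40 = 1734 B

2, 1734


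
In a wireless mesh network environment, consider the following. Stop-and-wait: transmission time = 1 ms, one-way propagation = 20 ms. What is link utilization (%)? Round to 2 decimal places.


Given: Ttrans = 1 ms, Tprop = 20 ms
RTT = 2 * Tprop = 2 * 20 = 40 ms
U = Ttrans / (Ttrans + RTT)
U = 1 / (1 + 40)
U = 1 / 41 = 0.02439
U% = 2.44%

2.44


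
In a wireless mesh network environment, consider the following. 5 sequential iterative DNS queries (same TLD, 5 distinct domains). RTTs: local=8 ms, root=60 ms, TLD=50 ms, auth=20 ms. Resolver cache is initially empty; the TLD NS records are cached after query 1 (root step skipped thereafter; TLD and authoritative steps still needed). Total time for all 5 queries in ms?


Lookup 1 (cold cache): local + root + TLD + auth = 8 + 60 + 50 + 20 = 138 ms
Lookups 2..5 (TLD NS cached -> skip root; new domain -> still ask TLD and auth): local + TLD + auth = 8 + 50 + 20 = 78 ms each
Remaining 4 lookups: 4 * 78 = 312 ms
Total = 138 + 312 = 450 ms

450


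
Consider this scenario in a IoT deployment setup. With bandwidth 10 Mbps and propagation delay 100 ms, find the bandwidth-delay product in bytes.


Given: bandwidth = 10 Mbps, delay = 100 ms
BDP in bits = 10 * 10^6 * 100 / 1000
BDP in bits = 1000000
BDP in bytes = 1000000 / 8 = 125000

125000


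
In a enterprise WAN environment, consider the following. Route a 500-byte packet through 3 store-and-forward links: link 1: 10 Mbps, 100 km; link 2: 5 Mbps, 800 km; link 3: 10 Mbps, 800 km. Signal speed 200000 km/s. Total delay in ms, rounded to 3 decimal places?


Packet = 500 bytes = 4000 bits. Store-and-forward: sum (t_trans + t_prop) per link.
Link 1: t_trans = 4000/(10*10^6) s = 0.4000 ms; t_prop = 100/200000 s = 0.5000 ms; subtotal = 0.9000 ms
Link 2: t_trans = 4000/(5*10^6) s = 0.8000 ms; t_prop = 800/200000 s = 4.0000 ms; subtotal = 4.8000 ms
Link 3: t_trans = 4000/(10*10^6) s = 0.4000 ms; t_prop = 800/200000 s = 4.0000 ms; subtotal = 4.4000 ms
End-to-end = 0.9000 + 4.8000 + 4.4000 = 10.1000 ms -> 10.100 ms (3 dp)

10.100


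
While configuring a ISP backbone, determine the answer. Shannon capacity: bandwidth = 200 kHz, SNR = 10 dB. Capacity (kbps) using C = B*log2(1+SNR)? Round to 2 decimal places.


Given: B = 200 kHz, SNR = 10 dB
SNR linear = 10^(10/10) = 10
1 + SNR = 11
log2(11) = 3.4594316186
C = 200 * 1000 * 3.4594316186 = 691886.3237 bps
C = 691.886324 kbps -> 691.89 kbps (2 dp)

691.89


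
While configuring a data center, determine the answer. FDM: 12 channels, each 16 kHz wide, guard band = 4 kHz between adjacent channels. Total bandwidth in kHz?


Given: 12 channels, 16 kHz each, guard = 4 kHz
Channel bandwidth = 12 * 16 = 192 kHz
Guard bands = 11 gaps * 4 kHz = 44 kHz
Total = 192 + 44 = 236 kHz

236


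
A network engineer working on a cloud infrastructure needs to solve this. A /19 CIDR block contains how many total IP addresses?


Given: CIDR prefix /19
Host bits = 32 - 19 = 13
Total addresses = 2^13 = 8192

8192


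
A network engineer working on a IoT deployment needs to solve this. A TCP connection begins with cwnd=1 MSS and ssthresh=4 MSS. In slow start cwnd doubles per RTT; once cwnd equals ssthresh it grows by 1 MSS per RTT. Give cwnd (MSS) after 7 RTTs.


RTT 0: cwnd = 1 MSS (initial)
RTT 1: cwnd = 2 MSS (slow start, doubled)
RTT 2: cwnd = 4 MSS (slow start, doubled)
RTT 3: cwnd = 5 MSS (congestion avoidance, +1)
RTT 4: cwnd = 6 MSS (congestion avoidance, +1)
RTT 5: cwnd = 7 MSS (congestion avoidance, +1)
RTT 6: cwnd = 8 MSS (congestion avoidance, +1)
RTT 7: cwnd = 9 MSS (congestion avoidance, +1)

9


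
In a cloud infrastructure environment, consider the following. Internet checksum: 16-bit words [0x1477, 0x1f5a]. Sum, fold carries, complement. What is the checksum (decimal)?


Given words: [0x1477, 0x1f5a]
Step 1: Sum all words
Raw sum = 5239 + 8026 = 13265
One's complement = ~13265 & 0xFFFF = 52270

52270


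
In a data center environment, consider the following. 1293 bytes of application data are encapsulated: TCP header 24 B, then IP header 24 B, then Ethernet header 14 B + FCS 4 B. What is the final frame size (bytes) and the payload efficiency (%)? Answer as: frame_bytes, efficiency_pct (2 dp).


TCP segment = 1293 + 24 = 1317 B
IP packet = 1317 + 24 = 1341 B
Ethernet frame = 1341 + 14 + 4 = 1359 B
Efficiency = app / frame = 1293 / 1359 = 0.951435 = 95.1435% -> 95.14% (2 dp)

1359, 95.14


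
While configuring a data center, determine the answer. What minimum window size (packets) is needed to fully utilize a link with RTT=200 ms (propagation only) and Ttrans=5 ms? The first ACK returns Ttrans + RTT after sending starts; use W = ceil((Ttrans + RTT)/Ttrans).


Given: Ttrans = 5 ms, RTT = 200 ms (= 2 * Tprop, Tprop = 100 ms)
Time until first ACK returns = Ttrans + RTT = 5 + 200 = 205 ms
Need W * Ttrans >= Ttrans + RTT  ->  W >= (Ttrans + RTT) / Ttrans
(Ttrans + RTT) / Ttrans = 205 / 5 = 41
W_min = ceil(41) = 41

41


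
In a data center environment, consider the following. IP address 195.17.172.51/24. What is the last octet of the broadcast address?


Given: IP = 195.17.172.51, prefix = /24
Host bits = 32 - 24 = 8
Network last octet = 51 AND mask = 0
Host part size = 2^8 - 1 = 255
Broadcast last octet = 0 OR 255 = 255

255


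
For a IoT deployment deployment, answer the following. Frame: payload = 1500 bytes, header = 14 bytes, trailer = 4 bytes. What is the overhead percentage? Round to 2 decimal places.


Given: payload = 1500 B, header = 14 B, trailer = 4 B
Overhead bytes = header + trailer = 14 + 4 = 18
Total frame = payload + overhead = 1500 + 18 = 1518
Overhead % = 18 / 1518 * 100 = 1.1858% -> 1.19% (2 dp)

1.19


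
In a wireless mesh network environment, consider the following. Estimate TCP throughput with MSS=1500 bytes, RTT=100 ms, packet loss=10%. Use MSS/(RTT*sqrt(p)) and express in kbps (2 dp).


Given: MSS = 1500 bytes, RTT = 100 ms, loss = 10%
RTT in seconds = 100 / 1000 = 0.1
Loss rate = 10% = 0.1
sqrt(loss) = sqrt(0.1) = 0.316227766017
Throughput (bytes/s) = 1500 / (0.1 * 0.316227766017) = 47434.1649
Throughput (kbps) = 47434.1649 * 8 / 1000 = 379.473319 -> 379.47 kbps (2 dp)

379.47


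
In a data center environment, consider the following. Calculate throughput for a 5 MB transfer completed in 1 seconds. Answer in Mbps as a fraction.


Given: file = 5 MB, time = 1 s
File in Mb = 5 * 8 = 40 Mb
Throughput = 40 / 1 Mbps
Throughput = 40 Mbps

40


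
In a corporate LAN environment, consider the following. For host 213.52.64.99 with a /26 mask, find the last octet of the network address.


Given: IP = 213.52.64.99, prefix = /26
Subnet mask = 255.255.255.192
Last octet of IP: 99
Last octet of mask: 192
Network last octet = 99 AND 192 = 64

64


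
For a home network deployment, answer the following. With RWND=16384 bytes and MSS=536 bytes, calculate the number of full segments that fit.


Given: RWND = 16384 bytes, MSS = 536 bytes
Full segments = floor(RWND / MSS)
Full segments = floor(16384 / 536)
Full segments = floor(30.5672) = 30

30


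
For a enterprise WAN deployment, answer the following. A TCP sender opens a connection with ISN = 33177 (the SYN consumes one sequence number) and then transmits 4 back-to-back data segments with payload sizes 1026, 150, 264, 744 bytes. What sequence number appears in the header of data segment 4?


The SYN occupies sequence number ISN = 33177, so the first data byte is ISN + 1 = 33178.
SEQ of data segment i = (ISN + 1) + sum of payload sizes of segments 1..i-1.
Segment 1: SEQ = 33178, payload = 1026 bytes
Segment 2: SEQ = 34204, payload = 150 bytes
Segment 3: SEQ = 34354, payload = 264 bytes
Segment 4: SEQ = 34618, payload = 744 bytes
SEQ of segment 4 = 33178 + 1026 + 150 + 264 = 34618

34618


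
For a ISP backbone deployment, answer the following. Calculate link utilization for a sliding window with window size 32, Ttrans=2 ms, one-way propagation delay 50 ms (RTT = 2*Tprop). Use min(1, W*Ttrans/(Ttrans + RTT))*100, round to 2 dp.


Given: W = 32, Ttrans = 2 ms, RTT = 100 ms (= 2 * Tprop, Tprop = 50 ms)
Cycle time = Ttrans + RTT = 2 + 100 = 102 ms (first packet sent until its ACK returns)
W * Ttrans = 32 * 2 = 64 ms of sending per cycle
W * Ttrans / (Ttrans + RTT) = 64 / 102 = 0.627451
U = min(1, 0.627451) = 0.627451
U% = 62.75%

62.75


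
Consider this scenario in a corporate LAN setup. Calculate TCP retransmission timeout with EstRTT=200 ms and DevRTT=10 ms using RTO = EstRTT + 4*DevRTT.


Given: EstRTT = 200 ms, DevRTT = 10 ms
Timeout = EstRTT + 4 * DevRTT
4 * DevRTT = 4 * 10 = 40
Timeout = 200 + 40 = 240 ms

240


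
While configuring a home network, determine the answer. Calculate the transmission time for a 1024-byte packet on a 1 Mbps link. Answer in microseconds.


Given: packet = 1024 bytes, bandwidth = 1 Mbps
Packet in bits = 1024 * 8 = 8192 bits
Bandwidth = 1 * 10^6 = 1000000 bps
Time = 8192 / 1000000 seconds
Time in us = 8192 * 10^6 / 1000000 = 8192

8192


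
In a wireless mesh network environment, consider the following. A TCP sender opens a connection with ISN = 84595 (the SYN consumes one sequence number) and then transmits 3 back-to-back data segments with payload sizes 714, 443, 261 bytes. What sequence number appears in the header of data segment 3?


The SYN occupies sequence number ISN = 84595, so the first data byte is ISN + 1 = 84596.
SEQ of data segment i = (ISN + 1) + sum of payload sizes of segments 1..i-1.
Segment 1: SEQ = 84596, payload = 714 bytes
Segment 2: SEQ = 85310, payload = 443 bytes
Segment 3: SEQ = 85753, payload = 261 bytes
SEQ of segment 3 = 84596 + 714 + 443 = 85753

85753


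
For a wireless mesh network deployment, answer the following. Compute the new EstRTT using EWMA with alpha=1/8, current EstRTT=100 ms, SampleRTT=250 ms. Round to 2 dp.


Given: EstRTT = 100 ms, SampleRTT = 250 ms, alpha = 1/8
New EstRTT = (1 - alpha) * EstRTT + alpha * SampleRTT
(7/8) * 100 = 87.5
(1/8) * 250 = 31.25
New EstRTT = 87.5 + 31.25 = 118.75 ms -> 118.75 ms (2 dp)

118.75


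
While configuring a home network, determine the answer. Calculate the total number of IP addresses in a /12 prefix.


Given: CIDR prefix /12
Host bits = 32 - 12 = 20
Total addresses = 2^20 = 1048576

1048576


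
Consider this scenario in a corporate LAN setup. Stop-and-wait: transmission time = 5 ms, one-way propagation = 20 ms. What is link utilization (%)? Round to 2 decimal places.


Given: Ttrans = 5 ms, Tprop = 20 ms
RTT = 2 * Tprop = 2 * 20 = 40 ms
U = Ttrans / (Ttrans + RTT)
U = 5 / (5 + 40)
U = 5 / 45 = 0.111111
U% = 11.11%

11.11


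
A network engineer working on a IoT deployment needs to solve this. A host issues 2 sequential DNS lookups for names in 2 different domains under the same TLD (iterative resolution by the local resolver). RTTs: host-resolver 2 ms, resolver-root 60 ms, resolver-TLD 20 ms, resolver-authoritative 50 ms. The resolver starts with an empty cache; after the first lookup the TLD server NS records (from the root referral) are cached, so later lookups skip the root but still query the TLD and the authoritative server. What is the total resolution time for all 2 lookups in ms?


Lookup 1 (cold cache): local + root + TLD + auth = 2 + 60 + 20 + 50 = 132 ms
Lookups 2..2 (TLD NS cached -> skip root; new domain -> still ask TLD and auth): local + TLD + auth = 2 + 20 + 50 = 72 ms each
Remaining 1 lookups: 1 * 72 = 72 ms
Total = 132 + 72 = 204 ms

204


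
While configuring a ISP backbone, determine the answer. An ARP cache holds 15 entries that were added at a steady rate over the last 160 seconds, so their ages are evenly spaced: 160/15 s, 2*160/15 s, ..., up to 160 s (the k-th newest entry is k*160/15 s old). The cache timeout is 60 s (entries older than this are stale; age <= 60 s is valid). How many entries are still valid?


Ages are k * 160/15 s for k = 1..15 (spacing = 10.6667 s).
Entry k is valid iff k * 160/15 <= 60 iff k <= 15 * 60 / 160 = 5.6250
n_valid = floor(5.6250) = 5
(n_stale = 15 - 5 = 10)

5


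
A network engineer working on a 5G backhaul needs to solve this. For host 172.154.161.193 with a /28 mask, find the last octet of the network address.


Given: IP = 172.154.161.193, prefix = /28
Subnet mask = 255.255.255.240
Last octet of IP: 193
Last octet of mask: 240
Network last octet = 193 AND 240 = 192

192


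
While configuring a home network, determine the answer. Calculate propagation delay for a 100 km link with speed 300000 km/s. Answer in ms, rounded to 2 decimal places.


Given: distance = 100 km, speed = 300000 km/s
Delay = distance / speed = 100 / 300000 seconds
Delay in ms = 100 * 1000 / 300000
Delay = 0.3333 ms
Rounded to 2 dp = 0.33 ms

0.33


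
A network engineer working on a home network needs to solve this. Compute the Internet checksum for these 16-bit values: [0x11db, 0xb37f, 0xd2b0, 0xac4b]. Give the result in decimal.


Given words: [0x11db, 0xb37f, 0xd2b0, 0xac4b]
Step 1: Sum all words
Raw sum = 4571 + 45951 + 53936 + 44107 = 148565
Step 2: Fold carry: (17493 + 2) = 17495
One's complement = ~17495 & 0xFFFF = 48040

48040


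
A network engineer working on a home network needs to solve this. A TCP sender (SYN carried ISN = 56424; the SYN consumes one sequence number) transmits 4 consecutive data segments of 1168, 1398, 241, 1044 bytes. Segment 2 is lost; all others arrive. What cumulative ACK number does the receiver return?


SYN uses sequence number 56424; first data byte = ISN + 1 = 56425.
Segment 1: SEQ = 56425, len = 1168 B, covers [56425, 57592]
Segment 2: SEQ = 57593, len = 1398 B, covers [57593, 58990] [LOST]
Segment 3: SEQ = 58991, len = 241 B, covers [58991, 59231]
Segment 4: SEQ = 59232, len = 1044 B, covers [59232, 60275]
In-order data received: bytes [56425, 57592] (segments 1..1).
Segment 2 missing -> gap begins at byte 57593; later segments buffered out of order.
Cumulative ACK = next expected in-order byte = 56425 + 1168 = 57593

57593


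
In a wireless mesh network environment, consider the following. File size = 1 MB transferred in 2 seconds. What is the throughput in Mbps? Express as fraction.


Given: file = 1 MB, time = 2 s
File in Mb = 1 * 8 = 8 Mb
Throughput = 8 / 2 Mbps
Throughput = 4 Mbps

4


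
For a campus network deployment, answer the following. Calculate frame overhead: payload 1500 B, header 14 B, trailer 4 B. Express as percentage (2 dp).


Given: payload = 1500 B, header = 14 B, trailer = 4 B
Overhead bytes = header + trailer = 14 + 4 = 18
Total frame = payload + overhead = 1500 + 18 = 1518
Overhead % = 18 / 1518 * 100 = 1.1858% -> 1.19% (2 dp)

1.19


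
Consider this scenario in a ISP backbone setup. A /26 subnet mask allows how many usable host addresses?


Given: subnet mask /26
Host bits = 32 - 26 = 6
Total addresses = 2^6 = 64
Usable hosts = 64 - 2 (network + broadcast) = 62

62


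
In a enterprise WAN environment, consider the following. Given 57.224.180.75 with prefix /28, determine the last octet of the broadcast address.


Given: IP = 57.224.180.75, prefix = /28
Host bits = 32 - 28 = 4
Network last octet = 75 AND mask = 64
Host part size = 2^4 - 1 = 15
Broadcast last octet = 64 OR 15 = 79

79


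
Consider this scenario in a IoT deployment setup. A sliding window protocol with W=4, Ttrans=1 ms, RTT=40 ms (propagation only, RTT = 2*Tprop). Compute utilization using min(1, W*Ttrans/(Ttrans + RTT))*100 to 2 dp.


Given: W = 4, Ttrans = 1 ms, RTT = 40 ms (= 2 * Tprop, Tprop = 20 ms)
Cycle time = Ttrans + RTT = 1 + 40 = 41 ms (first packet sent until its ACK returns)
W * Ttrans = 4 * 1 = 4 ms of sending per cycle
W * Ttrans / (Ttrans + RTT) = 4 / 41 = 0.097561
U = min(1, 0.097561) = 0.097561
U% = 9.76%

9.76


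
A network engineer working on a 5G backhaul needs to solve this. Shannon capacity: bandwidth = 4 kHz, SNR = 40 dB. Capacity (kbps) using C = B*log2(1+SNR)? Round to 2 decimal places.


Given: B = 4 kHz, SNR = 40 dB
SNR linear = 10^(40/10) = 10000
1 + SNR = 10001
log2(10001) = 13.2878566418
C = 4 * 1000 * 13.2878566418 = 53151.4266 bps
C = 53.151427 kbps -> 53.15 kbps (2 dp)

53.15


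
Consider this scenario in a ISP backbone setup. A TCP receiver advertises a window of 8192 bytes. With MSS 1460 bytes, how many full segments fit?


Given: RWND = 8192 bytes, MSS = 1460 bytes
Full segments = floor(RWND / MSS)
Full segments = floor(8192 / 1460)
Full segments = floor(5.611) = 5

5


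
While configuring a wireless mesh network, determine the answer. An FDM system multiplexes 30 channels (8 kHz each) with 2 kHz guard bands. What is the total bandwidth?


Given: 30 channels, 8 kHz each, guard = 2 kHz
Channel bandwidth = 30 * 8 = 240 kHz
Guard bands = 29 gaps * 2 kHz = 58 kHz
Total = 240 + 58 = 298 kHz

298


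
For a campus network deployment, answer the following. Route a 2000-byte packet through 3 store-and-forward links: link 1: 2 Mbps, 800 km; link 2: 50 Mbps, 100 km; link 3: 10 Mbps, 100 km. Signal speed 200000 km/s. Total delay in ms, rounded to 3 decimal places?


Packet = 2000 bytes = 16000 bits. Store-and-forward: sum (t_trans + t_prop) per link.
Link 1: t_trans = 16000/(2*10^6) s = 8.0000 ms; t_prop = 800/200000 s = 4.0000 ms; subtotal = 12.0000 ms
Link 2: t_trans = 16000/(50*10^6) s = 0.3200 ms; t_prop = 100/200000 s = 0.5000 ms; subtotal = 0.8200 ms
Link 3: t_trans = 16000/(10*10^6) s = 1.6000 ms; t_prop = 100/200000 s = 0.5000 ms; subtotal = 2.1000 ms
End-to-end = 12.0000 + 0.8200 + 2.1000 = 14.9200 ms -> 14.920 ms (3 dp)

14.920


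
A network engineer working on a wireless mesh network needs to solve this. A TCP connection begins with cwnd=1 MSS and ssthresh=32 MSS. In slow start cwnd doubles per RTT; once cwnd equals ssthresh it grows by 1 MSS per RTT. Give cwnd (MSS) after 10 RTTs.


RTT 0: cwnd = 1 MSS (initial)
RTT 1: cwnd = 2 MSS (slow start, doubled)
RTT 2: cwnd = 4 MSS (slow start, doubled)
RTT 3: cwnd = 8 MSS (slow start, doubled)
RTT 4: cwnd = 16 MSS (slow start, doubled)
RTT 5: cwnd = 32 MSS (slow start, doubled)
RTT 6: cwnd = 33 MSS (congestion avoidance, +1)
RTT 7: cwnd = 34 MSS (congestion avoidance, +1)
RTT 8: cwnd = 35 MSS (congestion avoidance, +1)
RTT 9: cwnd = 36 MSS (congestion avoidance, +1)
RTT 10: cwnd = 37 MSS (congestion avoidance, +1)

37


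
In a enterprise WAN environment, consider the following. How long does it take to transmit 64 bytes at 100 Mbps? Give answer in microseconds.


Given: packet = 64 bytes, bandwidth = 100 Mbps
Packet in bits = 64 * 8 = 512 bits
Bandwidth = 100 * 10^6 = 100000000 bps
Time = 512 / 100000000 seconds
Time in us = 512 * 10^6 / 100000000 = 5.12

5.12


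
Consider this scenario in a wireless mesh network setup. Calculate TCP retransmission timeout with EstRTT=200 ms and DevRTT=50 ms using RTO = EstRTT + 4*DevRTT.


Given: EstRTT = 200 ms, DevRTT = 50 ms
Timeout = EstRTT + 4 * DevRTT
4 * DevRTT = 4 * 50 = 200
Timeout = 200 + 200 = 400 ms

400


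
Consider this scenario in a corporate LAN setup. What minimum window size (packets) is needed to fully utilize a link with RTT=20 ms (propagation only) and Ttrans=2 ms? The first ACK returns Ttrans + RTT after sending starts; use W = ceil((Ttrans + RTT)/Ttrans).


Given: Ttrans = 2 ms, RTT = 20 ms (= 2 * Tprop, Tprop = 10 ms)
Time until first ACK returns = Ttrans + RTT = 2 + 20 = 22 ms
Need W * Ttrans >= Ttrans + RTT  ->  W >= (Ttrans + RTT) / Ttrans
(Ttrans + RTT) / Ttrans = 22 / 2 = 11
W_min = ceil(11) = 11

11


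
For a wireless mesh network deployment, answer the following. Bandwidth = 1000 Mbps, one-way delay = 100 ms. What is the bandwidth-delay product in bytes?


Given: bandwidth = 1000 Mbps, delay = 100 ms
BDP in bits = 1000 * 10^6 * 100 / 1000
BDP in bits = 100000000
BDP in bytes = 100000000 / 8 = 12500000

12500000


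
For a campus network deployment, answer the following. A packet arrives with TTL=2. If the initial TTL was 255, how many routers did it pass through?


Given: initial TTL = 255, received TTL = 2
Hops = initial TTL - received TTL
Hops = 255 - 2 = 253

253


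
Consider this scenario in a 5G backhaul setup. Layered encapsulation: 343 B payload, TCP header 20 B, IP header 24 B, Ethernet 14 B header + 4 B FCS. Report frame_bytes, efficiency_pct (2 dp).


TCP segment = 343 + 20 = 363 B
IP packet = 363 + 24 = 387 B
Ethernet frame = 387 + 14 + 4 = 405 B
Efficiency = app / frame = 343 / 405 = 0.846914 = 84.6914% -> 84.69% (2 dp)

405, 84.69


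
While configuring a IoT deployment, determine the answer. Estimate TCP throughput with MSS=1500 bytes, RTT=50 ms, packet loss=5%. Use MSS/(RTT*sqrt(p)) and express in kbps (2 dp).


Given: MSS = 1500 bytes, RTT = 50 ms, loss = 5%
RTT in seconds = 50 / 1000 = 0.05
Loss rate = 5% = 0.05
sqrt(loss) = sqrt(0.05) = 0.223606797750
Throughput (bytes/s) = 1500 / (0.05 * 0.223606797750) = 134164.0786
Throughput (kbps) = 134164.0786 * 8 / 1000 = 1073.312629 -> 1073.31 kbps (2 dp)

1073.31


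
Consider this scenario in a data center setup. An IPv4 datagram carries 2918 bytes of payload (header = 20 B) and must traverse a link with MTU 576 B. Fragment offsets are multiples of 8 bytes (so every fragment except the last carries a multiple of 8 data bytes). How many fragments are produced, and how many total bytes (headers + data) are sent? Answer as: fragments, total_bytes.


Max data per non-final fragment = floor((MTU - header)/8)*8 = floor((576 - 20)/8)*8 = floor(556/8)*8 = 552 B
Final fragment needs no 8-byte alignment: it can carry up to MTU - header = 556 B
Non-final fragments needed = ceil((payload - 556) / 552) = ceil(2362/552) = ceil(4.2790) = 5
Number of fragments = 5 + 1 = 6
Fragment sizes (data): 5 * 552 B + 158 B (last, 158 <= 556 OK)
Total bytes sent = payload + n_frags * header = 2918 + 6*20 = 2918 + 120 = 3038 B

6, 3038


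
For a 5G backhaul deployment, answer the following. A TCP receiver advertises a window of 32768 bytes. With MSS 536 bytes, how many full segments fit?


Given: RWND = 32768 bytes, MSS = 536 bytes
Full segments = floor(RWND / MSS)
Full segments = floor(32768 / 536)
Full segments = floor(61.1343) = 61

61


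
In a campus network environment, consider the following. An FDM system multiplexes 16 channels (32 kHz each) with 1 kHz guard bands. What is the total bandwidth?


Given: 16 channels, 32 kHz each, guard = 1 kHz
Channel bandwidth = 16 * 32 = 512 kHz
Guard bands = 15 gaps * 1 kHz = 15 kHz
Total = 512 + 15 = 527 kHz

527


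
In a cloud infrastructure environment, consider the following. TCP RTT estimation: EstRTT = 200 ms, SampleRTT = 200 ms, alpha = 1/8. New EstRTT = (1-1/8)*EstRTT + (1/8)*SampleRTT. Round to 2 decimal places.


Given: EstRTT = 200 ms, SampleRTT = 200 ms, alpha = 1/8
New EstRTT = (1 - alpha) * EstRTT + alpha * SampleRTT
(7/8) * 200 = 175
(1/8) * 200 = 25
New EstRTT = 175 + 25 = 200 ms -> 200.00 ms (2 dp)

200.00


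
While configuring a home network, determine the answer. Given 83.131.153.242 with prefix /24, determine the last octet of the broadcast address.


Given: IP = 83.131.153.242, prefix = /24
Host bits = 32 - 24 = 8
Network last octet = 242 AND mask = 0
Host part size = 2^8 - 1 = 255
Broadcast last octet = 0 OR 255 = 255

255


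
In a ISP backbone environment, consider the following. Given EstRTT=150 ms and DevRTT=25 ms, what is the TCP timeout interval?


Given: EstRTT = 150 ms, DevRTT = 25 ms
Timeout = EstRTT + 4 * DevRTT
4 * DevRTT = 4 * 25 = 100
Timeout = 150 + 100 = 250 ms

250


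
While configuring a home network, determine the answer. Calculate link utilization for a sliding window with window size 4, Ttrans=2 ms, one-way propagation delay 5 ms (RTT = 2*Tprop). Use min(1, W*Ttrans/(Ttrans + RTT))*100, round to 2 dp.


Given: W = 4, Ttrans = 2 ms, RTT = 10 ms (= 2 * Tprop, Tprop = 5 ms)
Cycle time = Ttrans + RTT = 2 + 10 = 12 ms (first packet sent until its ACK returns)
W * Ttrans = 4 * 2 = 8 ms of sending per cycle
W * Ttrans / (Ttrans + RTT) = 8 / 12 = 0.666667
U = min(1, 0.666667) = 0.666667
U% = 66.67%

66.67


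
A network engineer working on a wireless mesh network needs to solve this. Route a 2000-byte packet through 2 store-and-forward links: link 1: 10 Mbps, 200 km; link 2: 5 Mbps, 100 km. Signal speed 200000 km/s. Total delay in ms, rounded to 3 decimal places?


Packet = 2000 bytes = 16000 bits. Store-and-forward: sum (t_trans + t_prop) per link.
Link 1: t_trans = 16000/(10*10^6) s = 1.6000 ms; t_prop = 200/200000 s = 1.0000 ms; subtotal = 2.6000 ms
Link 2: t_trans = 16000/(5*10^6) s = 3.2000 ms; t_prop = 100/200000 s = 0.5000 ms; subtotal = 3.7000 ms
End-to-end = 2.6000 + 3.7000 = 6.3000 ms -> 6.300 ms (3 dp)

6.300


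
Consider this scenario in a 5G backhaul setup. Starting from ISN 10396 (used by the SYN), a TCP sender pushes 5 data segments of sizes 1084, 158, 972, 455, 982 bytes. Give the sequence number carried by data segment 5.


The SYN occupies sequence number ISN = 10396, so the first data byte is ISN + 1 = 10397.
SEQ of data segment i = (ISN + 1) + sum of payload sizes of segments 1..i-1.
Segment 1: SEQ = 10397, payload = 1084 bytes
Segment 2: SEQ = 11481, payload = 158 bytes
Segment 3: SEQ = 11639, payload = 972 bytes
Segment 4: SEQ = 12611, payload = 455 bytes
Segment 5: SEQ = 13066, payload = 982 bytes
SEQ of segment 5 = 10397 + 1084 + 158 + 972 + 455 = 13066

13066


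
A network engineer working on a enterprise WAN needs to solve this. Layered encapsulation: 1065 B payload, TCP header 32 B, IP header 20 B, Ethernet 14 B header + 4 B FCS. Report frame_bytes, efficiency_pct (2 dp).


TCP segment = 1065 + 32 = 1097 B
IP packet = 1097 + 20 = 1117 B
Ethernet frame = 1117 + 14 + 4 = 1135 B
Efficiency = app / frame = 1065 / 1135 = 0.938326 = 93.8326% -> 93.83% (2 dp)

1135, 93.83


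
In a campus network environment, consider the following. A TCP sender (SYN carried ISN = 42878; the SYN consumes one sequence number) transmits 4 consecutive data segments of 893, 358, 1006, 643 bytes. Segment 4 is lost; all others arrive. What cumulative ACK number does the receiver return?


SYN uses sequence number 42878; first data byte = ISN + 1 = 42879.
Segment 1: SEQ = 42879, len = 893 B, covers [42879, 43771]
Segment 2: SEQ = 43772, len = 358 B, covers [43772, 44129]
Segment 3: SEQ = 44130, len = 1006 B, covers [44130, 45135]
Segment 4: SEQ = 45136, len = 643 B, covers [45136, 45778] [LOST]
In-order data received: bytes [42879, 45135] (segments 1..3).
Segment 4 missing -> gap begins at byte 45136.
Cumulative ACK = next expected in-order byte = 42879 + 893 + 358 + 1006 = 45136

45136


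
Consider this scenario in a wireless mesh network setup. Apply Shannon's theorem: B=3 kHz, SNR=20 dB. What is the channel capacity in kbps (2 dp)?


Given: B = 3 kHz, SNR = 20 dB
SNR linear = 10^(20/10) = 100
1 + SNR = 101
log2(101) = 6.6582114828
C = 3 * 1000 * 6.6582114828 = 19974.6344 bps
C = 19.974634 kbps -> 19.97 kbps (2 dp)

19.97


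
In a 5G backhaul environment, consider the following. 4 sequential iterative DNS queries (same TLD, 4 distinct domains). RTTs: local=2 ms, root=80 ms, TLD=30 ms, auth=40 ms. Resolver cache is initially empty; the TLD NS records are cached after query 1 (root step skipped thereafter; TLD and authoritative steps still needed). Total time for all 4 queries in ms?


Lookup 1 (cold cache): local + root + TLD + auth = 2 + 80 + 30 + 40 = 152 ms
Lookups 2..4 (TLD NS cached -> skip root; new domain -> still ask TLD and auth): local + TLD + auth = 2 + 30 + 40 = 72 ms each
Remaining 3 lookups: 3 * 72 = 216 ms
Total = 152 + 216 = 368 ms

368


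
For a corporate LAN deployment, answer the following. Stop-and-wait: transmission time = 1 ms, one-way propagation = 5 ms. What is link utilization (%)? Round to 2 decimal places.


Given: Ttrans = 1 ms, Tprop = 5 ms
RTT = 2 * Tprop = 2 * 5 = 10 ms
U = Ttrans / (Ttrans + RTT)
U = 1 / (1 + 10)
U = 1 / 11 = 0.090909
U% = 9.09%

9.09


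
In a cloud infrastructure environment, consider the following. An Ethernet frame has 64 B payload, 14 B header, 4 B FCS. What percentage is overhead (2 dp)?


Given: payload = 64 B, header = 14 B, trailer = 4 B
Overhead bytes = header + trailer = 14 + 4 = 18
Total frame = payload + overhead = 64 + 18 = 82
Overhead % = 18 / 82 * 100 = 21.9512% -> 21.95% (2 dp)

21.95


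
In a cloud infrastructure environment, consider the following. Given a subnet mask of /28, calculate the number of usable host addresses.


Given: subnet mask /28
Host bits = 32 - 28 = 4
Total addresses = 2^4 = 16
Usable hosts = 16 - 2 (network + broadcast) = 14

14


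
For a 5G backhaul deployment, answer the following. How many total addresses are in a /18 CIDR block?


Given: CIDR prefix /18
Host bits = 32 - 18 = 14
Total addresses = 2^14 = 16384

16384


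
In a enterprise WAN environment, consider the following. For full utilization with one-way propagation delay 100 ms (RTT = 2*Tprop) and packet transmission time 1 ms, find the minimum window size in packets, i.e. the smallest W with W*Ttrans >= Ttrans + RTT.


Given: Ttrans = 1 ms, RTT = 200 ms (= 2 * Tprop, Tprop = 100 ms)
Time until first ACK returns = Ttrans + RTT = 1 + 200 = 201 ms
Need W * Ttrans >= Ttrans + RTT  ->  W >= (Ttrans + RTT) / Ttrans
(Ttrans + RTT) / Ttrans = 201 / 1 = 201
W_min = ceil(201) = 201

201


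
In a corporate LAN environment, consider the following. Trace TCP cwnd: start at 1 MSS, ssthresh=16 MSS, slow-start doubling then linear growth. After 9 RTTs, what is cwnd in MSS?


RTT 0: cwnd = 1 MSS (initial)
RTT 1: cwnd = 2 MSS (slow start, doubled)
RTT 2: cwnd = 4 MSS (slow start, doubled)
RTT 3: cwnd = 8 MSS (slow start, doubled)
RTT 4: cwnd = 16 MSS (slow start, doubled)
RTT 5: cwnd = 17 MSS (congestion avoidance, +1)
RTT 6: cwnd = 18 MSS (congestion avoidance, +1)
RTT 7: cwnd = 19 MSS (congestion avoidance, +1)
RTT 8: cwnd = 20 MSS (congestion avoidance, +1)
RTT 9: cwnd = 21 MSS (congestion avoidance, +1)

21


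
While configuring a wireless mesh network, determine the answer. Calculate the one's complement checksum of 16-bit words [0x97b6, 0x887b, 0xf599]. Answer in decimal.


Given words: [0x97b6, 0x887b, 0xf599]
Step 1: Sum all words
Raw sum = 38838 + 34939 + 62873 = 136650
Step 2: Fold carry: (5578 + 2) = 5580
One's complement = ~5580 & 0xFFFF = 59955

59955


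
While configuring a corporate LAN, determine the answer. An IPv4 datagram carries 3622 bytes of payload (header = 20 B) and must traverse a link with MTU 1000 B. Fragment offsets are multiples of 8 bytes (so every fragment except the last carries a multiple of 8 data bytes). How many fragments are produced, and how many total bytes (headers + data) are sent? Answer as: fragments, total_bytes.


Max data per non-final fragment = floor((MTU - header)/8)*8 = floor((1000 - 20)/8)*8 = floor(980/8)*8 = 976 B
Final fragment needs no 8-byte alignment: it can carry up to MTU - header = 980 B
Non-final fragments needed = ceil((payload - 980) / 976) = ceil(2642/976) = ceil(2.7070) = 3
Number of fragments = 3 + 1 = 4
Fragment sizes (data): 3 * 976 B + 694 B (last, 694 <= 980 OK)
Total bytes sent = payload + n_frags * header = 3622 + 4*20 = 3622 + 80 = 3702 B

4, 3702


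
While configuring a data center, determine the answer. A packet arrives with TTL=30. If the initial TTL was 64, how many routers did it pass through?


Given: initial TTL = 64, received TTL = 30
Hops = initial TTL - received TTL
Hops = 64 - 30 = 34

34


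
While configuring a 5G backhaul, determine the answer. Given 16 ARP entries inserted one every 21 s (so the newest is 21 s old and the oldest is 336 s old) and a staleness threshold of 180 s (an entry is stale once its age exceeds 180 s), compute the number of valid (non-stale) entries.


Ages are k * 336/16 s for k = 1..16 (spacing = 21.0000 s).
Entry k is valid iff k * 336/16 <= 180 iff k <= 16 * 180 / 336 = 8.5714
n_valid = floor(8.5714) = 8
(n_stale = 16 - 8 = 8)

8


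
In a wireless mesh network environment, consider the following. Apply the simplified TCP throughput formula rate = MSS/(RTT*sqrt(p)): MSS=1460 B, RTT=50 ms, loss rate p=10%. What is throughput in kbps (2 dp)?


Given: MSS = 1460 bytes, RTT = 50 ms, loss = 10%
RTT in seconds = 50 / 1000 = 0.05
Loss rate = 10% = 0.1
sqrt(loss) = sqrt(0.1) = 0.316227766017
Throughput (bytes/s) = 1460 / (0.05 * 0.316227766017) = 92338.5077
Throughput (kbps) = 92338.5077 * 8 / 1000 = 738.708061 -> 738.71 kbps (2 dp)

738.71


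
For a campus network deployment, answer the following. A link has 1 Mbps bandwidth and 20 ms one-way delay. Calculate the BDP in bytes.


Given: bandwidth = 1 Mbps, delay = 20 ms
BDP in bits = 1 * 10^6 * 20 / 1000
BDP in bits = 20000
BDP in bytes = 20000 / 8 = 2500

2500


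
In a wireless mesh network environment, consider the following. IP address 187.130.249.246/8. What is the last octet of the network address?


Given: IP = 187.130.249.246, prefix = /8
Subnet mask = 255.0.0.0
Last octet of IP: 246
Last octet of mask: 0
Network last octet = 246 AND 0 = 0

0


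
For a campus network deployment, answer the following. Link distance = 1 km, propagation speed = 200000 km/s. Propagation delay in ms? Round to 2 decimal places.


Given: distance = 1 km, speed = 200000 km/s
Delay = distance / speed = 1 / 200000 seconds
Delay in ms = 1 * 1000 / 200000
Delay = 0.0050 ms
Rounded to 2 dp = 0.01 ms

0.01


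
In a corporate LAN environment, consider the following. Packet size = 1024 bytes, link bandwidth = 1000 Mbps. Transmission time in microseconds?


Given: packet = 1024 bytes, bandwidth = 1000 Mbps
Packet in bits = 1024 * 8 = 8192 bits
Bandwidth = 1000 * 10^6 = 1000000000 bps
Time = 8192 / 1000000000 seconds
Time in us = 8192 * 10^6 / 1000000000 = 8.192

8.192


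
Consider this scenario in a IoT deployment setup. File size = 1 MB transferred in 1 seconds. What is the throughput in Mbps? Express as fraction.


Given: file = 1 MB, time = 1 s
File in Mb = 1 * 8 = 8 Mb
Throughput = 8 / 1 Mbps
Throughput = 8 Mbps

8


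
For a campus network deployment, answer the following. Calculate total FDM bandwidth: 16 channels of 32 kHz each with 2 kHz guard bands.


Given: 16 channels, 32 kHz each, guard = 2 kHz
Channel bandwidth = 16 * 32 = 512 kHz
Guard bands = 15 gaps * 2 kHz = 30 kHz
Total = 512 + 30 = 542 kHz

542


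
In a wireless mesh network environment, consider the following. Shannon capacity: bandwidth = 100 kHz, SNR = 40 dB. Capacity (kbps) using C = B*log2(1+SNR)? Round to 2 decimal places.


Given: B = 100 kHz, SNR = 40 dB
SNR linear = 10^(40/10) = 10000
1 + SNR = 10001
log2(10001) = 13.2878566418
C = 100 * 1000 * 13.2878566418 = 1328785.6642 bps
C = 1328.785664 kbps -> 1328.79 kbps (2 dp)

1328.79


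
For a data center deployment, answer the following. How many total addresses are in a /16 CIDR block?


Given: CIDR prefix /16
Host bits = 32 - 16 = 16
Total addresses = 2^16 = 65536

65536


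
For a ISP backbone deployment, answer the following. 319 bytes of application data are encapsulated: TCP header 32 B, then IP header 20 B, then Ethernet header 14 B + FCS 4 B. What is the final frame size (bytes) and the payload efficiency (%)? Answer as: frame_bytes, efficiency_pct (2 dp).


TCP segment = 319 + 32 = 351 B
IP packet = 351 + 20 = 371 B
Ethernet frame = 371 + 14 + 4 = 389 B
Efficiency = app / frame = 319 / 389 = 0.820051 = 82.0051% -> 82.01% (2 dp)

389, 82.01


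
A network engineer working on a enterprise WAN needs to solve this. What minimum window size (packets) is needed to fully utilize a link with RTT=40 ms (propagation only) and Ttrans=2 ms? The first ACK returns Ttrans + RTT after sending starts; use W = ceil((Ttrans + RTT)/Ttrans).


Given: Ttrans = 2 ms, RTT = 40 ms (= 2 * Tprop, Tprop = 20 ms)
Time until first ACK returns = Ttrans + RTT = 2 + 40 = 42 ms
Need W * Ttrans >= Ttrans + RTT  ->  W >= (Ttrans + RTT) / Ttrans
(Ttrans + RTT) / Ttrans = 42 / 2 = 21
W_min = ceil(21) = 21

21
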